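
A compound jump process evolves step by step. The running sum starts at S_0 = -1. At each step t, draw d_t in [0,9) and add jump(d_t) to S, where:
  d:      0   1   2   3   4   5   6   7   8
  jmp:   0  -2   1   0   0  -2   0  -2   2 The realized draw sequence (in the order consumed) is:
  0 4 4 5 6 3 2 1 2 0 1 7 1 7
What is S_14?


t=0: S=-1, d=0, jump=0, S_1=-1
t=1: S=-1, d=4, jump=0, S_2=-1
t=2: S=-1, d=4, jump=0, S_3=-1
t=3: S=-1, d=5, jump=-2, S_4=-3
t=4: S=-3, d=6, jump=0, S_5=-3
t=5: S=-3, d=3, jump=0, S_6=-3
t=6: S=-3, d=2, jump=1, S_7=-2
t=7: S=-2, d=1, jump=-2, S_8=-4
t=8: S=-4, d=2, jump=1, S_9=-3
t=9: S=-3, d=0, jump=0, S_10=-3
t=10: S=-3, d=1, jump=-2, S_11=-5
t=11: S=-5, d=7, jump=-2, S_12=-7
t=12: S=-7, d=1, jump=-2, S_13=-9
t=13: S=-9, d=7, jump=-2, S_14=-11

-11


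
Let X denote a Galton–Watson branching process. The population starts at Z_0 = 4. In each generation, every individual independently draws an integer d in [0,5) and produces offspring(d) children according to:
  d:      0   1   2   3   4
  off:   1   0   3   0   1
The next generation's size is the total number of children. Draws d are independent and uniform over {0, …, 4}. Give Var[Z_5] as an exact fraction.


24

Outcome values over d=0..4: [1, 0, 3, 0, 1]
Σy = 5, Σy² = 11, M = 5
μ = 5/5 = 1,  σ² = 11/5 − (1)² = 6/5
V_0 = 0, E_0 = 4
V_1 = 6/5·E_0 + (1)²·V_0 = 24/5;  E_1 = 4
V_2 = 6/5·E_1 + (1)²·V_1 = 48/5;  E_2 = 4
V_3 = 6/5·E_2 + (1)²·V_2 = 72/5;  E_3 = 4
V_4 = 6/5·E_3 + (1)²·V_3 = 96/5;  E_4 = 4
V_5 = 6/5·E_4 + (1)²·V_4 = 24;  E_5 = 4


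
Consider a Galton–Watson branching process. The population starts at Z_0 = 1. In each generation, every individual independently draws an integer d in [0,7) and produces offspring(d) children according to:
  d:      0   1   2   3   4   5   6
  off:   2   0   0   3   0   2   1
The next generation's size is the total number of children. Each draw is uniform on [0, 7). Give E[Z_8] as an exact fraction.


Outcome values over d=0..6: [2, 0, 0, 3, 0, 2, 1]
Σy = 8, Σy² = 18, M = 7
μ = 8/7 = 8/7,  σ² = 18/7 − (8/7)² = 62/49
E[Z_0] = 1
E[Z_1] = 8/7·E[Z_0] = 8/7
E[Z_2] = 8/7·E[Z_1] = 64/49
E[Z_3] = 8/7·E[Z_2] = 512/343
E[Z_4] = 8/7·E[Z_3] = 4096/2401
E[Z_5] = 8/7·E[Z_4] = 32768/16807
E[Z_6] = 8/7·E[Z_5] = 262144/117649
E[Z_7] = 8/7·E[Z_6] = 2097152/823543
E[Z_8] = 8/7·E[Z_7] = 16777216/5764801

16777216/5764801


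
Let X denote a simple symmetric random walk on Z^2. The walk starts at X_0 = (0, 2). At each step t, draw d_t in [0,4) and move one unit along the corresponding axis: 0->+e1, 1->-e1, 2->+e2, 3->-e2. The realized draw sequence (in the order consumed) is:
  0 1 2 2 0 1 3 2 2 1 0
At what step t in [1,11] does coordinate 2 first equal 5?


9

t=0: X=(0, 2), d=0 → +e1, X_1=(1, 2)
t=1: X=(1, 2), d=1 → -e1, X_2=(0, 2)
t=2: X=(0, 2), d=2 → +e2, X_3=(0, 3)
t=3: X=(0, 3), d=2 → +e2, X_4=(0, 4)
t=4: X=(0, 4), d=0 → +e1, X_5=(1, 4)
t=5: X=(1, 4), d=1 → -e1, X_6=(0, 4)
t=6: X=(0, 4), d=3 → -e2, X_7=(0, 3)
t=7: X=(0, 3), d=2 → +e2, X_8=(0, 4)
t=8: X=(0, 4), d=2 → +e2, X_9=(0, 5)
t=9: X=(0, 5), d=1 → -e1, X_10=(-1, 5)
t=10: X=(-1, 5), d=0 → +e1, X_11=(0, 5)


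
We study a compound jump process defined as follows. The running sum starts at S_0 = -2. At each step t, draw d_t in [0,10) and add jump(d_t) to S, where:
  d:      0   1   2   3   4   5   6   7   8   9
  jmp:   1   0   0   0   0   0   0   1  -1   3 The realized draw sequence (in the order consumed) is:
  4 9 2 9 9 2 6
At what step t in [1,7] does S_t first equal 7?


5

t=0: S=-2, d=4, jump=0, S_1=-2
t=1: S=-2, d=9, jump=3, S_2=1
t=2: S=1, d=2, jump=0, S_3=1
t=3: S=1, d=9, jump=3, S_4=4
t=4: S=4, d=9, jump=3, S_5=7
t=5: S=7, d=2, jump=0, S_6=7
t=6: S=7, d=6, jump=0, S_7=7


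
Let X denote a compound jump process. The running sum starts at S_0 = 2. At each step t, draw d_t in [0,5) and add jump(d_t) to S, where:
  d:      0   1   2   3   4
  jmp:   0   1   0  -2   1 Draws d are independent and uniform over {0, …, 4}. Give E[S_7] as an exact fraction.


2

Outcome values over d=0..4: [0, 1, 0, -2, 1]
Σy = 0, Σy² = 6, M = 5
μ = 0/5 = 0,  σ² = 6/5 − (0)² = 6/5
E[S_7] = 2 + 7·(0) = 2


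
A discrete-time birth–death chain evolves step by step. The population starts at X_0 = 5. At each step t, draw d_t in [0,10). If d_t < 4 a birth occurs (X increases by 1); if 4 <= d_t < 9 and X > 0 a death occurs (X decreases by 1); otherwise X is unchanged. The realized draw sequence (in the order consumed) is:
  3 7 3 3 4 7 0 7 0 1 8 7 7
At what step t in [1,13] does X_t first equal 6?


t=0: X=5, d=3 → birth, X_1=6
t=1: X=6, d=7 → death, X_2=5
t=2: X=5, d=3 → birth, X_3=6
t=3: X=6, d=3 → birth, X_4=7
t=4: X=7, d=4 → death, X_5=6
t=5: X=6, d=7 → death, X_6=5
t=6: X=5, d=0 → birth, X_7=6
t=7: X=6, d=7 → death, X_8=5
t=8: X=5, d=0 → birth, X_9=6
t=9: X=6, d=1 → birth, X_10=7
t=10: X=7, d=8 → death, X_11=6
t=11: X=6, d=7 → death, X_12=5
t=12: X=5, d=7 → death, X_13=4

1


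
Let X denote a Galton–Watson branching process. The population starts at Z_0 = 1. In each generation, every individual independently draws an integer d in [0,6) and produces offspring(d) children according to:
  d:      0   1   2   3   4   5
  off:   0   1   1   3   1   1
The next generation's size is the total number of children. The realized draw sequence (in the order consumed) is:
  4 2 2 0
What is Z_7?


gen 0: Z_0=1, draws=[4], offspring=[1], Z_1=1
gen 1: Z_1=1, draws=[2], offspring=[1], Z_2=1
gen 2: Z_2=1, draws=[2], offspring=[1], Z_3=1
gen 3: Z_3=1, draws=[0], offspring=[0], Z_4=0
gen 4: Z_4=0, draws=[], offspring=[], Z_5=0
gen 5: Z_5=0, draws=[], offspring=[], Z_6=0
gen 6: Z_6=0, draws=[], offspring=[], Z_7=0

0


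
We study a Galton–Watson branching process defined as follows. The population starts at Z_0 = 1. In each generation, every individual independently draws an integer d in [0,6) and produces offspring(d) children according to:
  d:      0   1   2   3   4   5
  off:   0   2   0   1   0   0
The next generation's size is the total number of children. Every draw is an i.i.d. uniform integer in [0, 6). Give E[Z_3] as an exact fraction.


Outcome values over d=0..5: [0, 2, 0, 1, 0, 0]
Σy = 3, Σy² = 5, M = 6
μ = 3/6 = 1/2,  σ² = 5/6 − (1/2)² = 7/12
E[Z_0] = 1
E[Z_1] = 1/2·E[Z_0] = 1/2
E[Z_2] = 1/2·E[Z_1] = 1/4
E[Z_3] = 1/2·E[Z_2] = 1/8

1/8


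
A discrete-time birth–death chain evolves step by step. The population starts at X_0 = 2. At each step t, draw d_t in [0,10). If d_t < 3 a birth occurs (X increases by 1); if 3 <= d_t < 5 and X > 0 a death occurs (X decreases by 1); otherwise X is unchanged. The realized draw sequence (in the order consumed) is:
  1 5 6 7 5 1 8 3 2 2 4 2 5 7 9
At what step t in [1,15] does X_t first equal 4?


6

t=0: X=2, d=1 → birth, X_1=3
t=1: X=3, d=5 → hold, X_2=3
t=2: X=3, d=6 → hold, X_3=3
t=3: X=3, d=7 → hold, X_4=3
t=4: X=3, d=5 → hold, X_5=3
t=5: X=3, d=1 → birth, X_6=4
t=6: X=4, d=8 → hold, X_7=4
t=7: X=4, d=3 → death, X_8=3
t=8: X=3, d=2 → birth, X_9=4
t=9: X=4, d=2 → birth, X_10=5
t=10: X=5, d=4 → death, X_11=4
t=11: X=4, d=2 → birth, X_12=5
t=12: X=5, d=5 → hold, X_13=5
t=13: X=5, d=7 → hold, X_14=5
t=14: X=5, d=9 → hold, X_15=5


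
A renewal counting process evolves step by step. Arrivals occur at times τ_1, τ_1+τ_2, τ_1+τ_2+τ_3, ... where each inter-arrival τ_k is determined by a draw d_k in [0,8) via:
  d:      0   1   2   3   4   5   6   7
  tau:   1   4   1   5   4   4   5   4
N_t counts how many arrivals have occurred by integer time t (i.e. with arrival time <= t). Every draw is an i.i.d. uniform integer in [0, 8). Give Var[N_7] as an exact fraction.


186454983/268435456

Inter-arrival values over d=0..7: [1, 4, 1, 5, 4, 4, 5, 4]
Each d has probability 1/8, so the pmf of τ is: f(1) = 1/4, f(4) = 1/2, f(5) = 1/4
Let p_n(j) = P(N_n = j), with p_0 = [1]. Condition on τ_1: p_n(0) = P(τ > n), and for j >= 1, p_n(j) = Σ_{k<=n} f(k)·p_{n−k}(j−1)
p_1 = [3/4, 1/4]  (j = 0..1)
p_2 = [3/4, 3/16, 1/16]  (j = 0..2)
p_3 = [3/4, 3/16, 3/64, 1/64]  (j = 0..3)
p_4 = [1/4, 11/16, 3/64, 3/256, 1/256]  (j = 0..4)
p_5 = [0, 11/16, 19/64, 3/256, 3/1024, 1/1024]  (j = 0..5)
p_6 = [0, 9/16, 21/64, 27/256, 3/1024, 3/4096, 1/4096]  (j = 0..6)
p_7 = [0, 9/16, 9/32, 31/256, 35/1024, 3/4096, 3/16384, 1/16384]  (j = 0..7)
E[N_7] = Σ j·p_7(j) = 26709/16384;  E[N_7²] = Σ j²·p_7(j) = 54921/16384
Var[N_7] = 54921/16384 − (26709/16384)² = 186454983/268435456


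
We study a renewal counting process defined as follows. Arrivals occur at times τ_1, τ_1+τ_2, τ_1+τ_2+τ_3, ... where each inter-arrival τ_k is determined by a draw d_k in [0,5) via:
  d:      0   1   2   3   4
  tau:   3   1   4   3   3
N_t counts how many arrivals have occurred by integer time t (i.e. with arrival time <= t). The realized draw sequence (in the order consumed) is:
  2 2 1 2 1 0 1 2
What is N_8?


draw d_1=2: τ_1=4, arrival time A_1=4
draw d_2=2: τ_2=4, arrival time A_2=8
draw d_3=1: τ_3=1, arrival time A_3=9
draw d_4=2: τ_4=4, arrival time A_4=13
draw d_5=1: τ_5=1, arrival time A_5=14
draw d_6=0: τ_6=3, arrival time A_6=17
draw d_7=1: τ_7=1, arrival time A_7=18
draw d_8=2: τ_8=4, arrival time A_8=22
N_t over t=0..8: 0:0 1:0 2:0 3:0 4:1 5:1 6:1 7:1 8:2

2


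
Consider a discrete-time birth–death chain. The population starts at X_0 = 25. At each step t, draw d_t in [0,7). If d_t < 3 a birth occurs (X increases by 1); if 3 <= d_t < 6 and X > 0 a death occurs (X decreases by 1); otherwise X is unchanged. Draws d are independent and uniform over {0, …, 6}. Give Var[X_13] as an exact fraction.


78/7

X can drop by at most 1 per step and X_0 = 25 > T = 13, so X_t >= 25 − t >= 12 > 0 for every t <= 13: the floor at 0 (the 'and X > 0' condition) never binds. Hence X_13 = X_0 + Σ_{t<13} Y_t with i.i.d. increments Y_t = y(d_t) ∈ {+1, −1, 0}.
Outcome values over d=0..6: [1, 1, 1, -1, -1, -1, 0]
Σy = 0, Σy² = 6, M = 7
μ = 0/7 = 0,  σ² = 6/7 − (0)² = 6/7
Independent increments: Var[X_13] = 13·σ² = 13·(6/7) = 78/7


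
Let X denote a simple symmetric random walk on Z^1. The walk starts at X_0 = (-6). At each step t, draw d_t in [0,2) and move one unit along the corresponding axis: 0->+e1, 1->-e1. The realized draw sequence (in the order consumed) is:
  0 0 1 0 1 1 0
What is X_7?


(-5)

t=0: X=(-6), d=0 → +e1, X_1=(-5)
t=1: X=(-5), d=0 → +e1, X_2=(-4)
t=2: X=(-4), d=1 → -e1, X_3=(-5)
t=3: X=(-5), d=0 → +e1, X_4=(-4)
t=4: X=(-4), d=1 → -e1, X_5=(-5)
t=5: X=(-5), d=1 → -e1, X_6=(-6)
t=6: X=(-6), d=0 → +e1, X_7=(-5)


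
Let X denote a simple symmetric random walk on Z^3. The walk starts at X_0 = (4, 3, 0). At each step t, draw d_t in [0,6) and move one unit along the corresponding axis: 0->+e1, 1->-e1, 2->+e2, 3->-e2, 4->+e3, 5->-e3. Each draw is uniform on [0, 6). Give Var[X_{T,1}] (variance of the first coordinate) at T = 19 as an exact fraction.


Outcome values over d=0..5: [1, -1, 0, 0, 0, 0]
Σy = 0, Σy² = 2, M = 6
μ = 0/6 = 0,  σ² = 2/6 − (0)² = 1/3
Independent increments: Var[X_19] = 19·σ² = 19·(1/3) = 19/3

19/3


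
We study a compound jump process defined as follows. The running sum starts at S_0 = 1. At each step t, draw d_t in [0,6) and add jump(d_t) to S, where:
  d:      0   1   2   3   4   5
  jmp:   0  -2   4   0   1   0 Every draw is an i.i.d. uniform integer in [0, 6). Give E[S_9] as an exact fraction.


11/2

Outcome values over d=0..5: [0, -2, 4, 0, 1, 0]
Σy = 3, Σy² = 21, M = 6
μ = 3/6 = 1/2,  σ² = 21/6 − (1/2)² = 13/4
E[S_9] = 1 + 9·(1/2) = 11/2


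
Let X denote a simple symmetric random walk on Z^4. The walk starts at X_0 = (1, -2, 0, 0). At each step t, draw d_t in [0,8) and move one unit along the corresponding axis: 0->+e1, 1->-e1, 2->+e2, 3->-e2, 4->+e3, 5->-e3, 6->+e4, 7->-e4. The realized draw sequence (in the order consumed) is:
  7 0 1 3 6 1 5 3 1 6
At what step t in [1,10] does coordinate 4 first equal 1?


t=0: X=(1, -2, 0, 0), d=7 → -e4, X_1=(1, -2, 0, -1)
t=1: X=(1, -2, 0, -1), d=0 → +e1, X_2=(2, -2, 0, -1)
t=2: X=(2, -2, 0, -1), d=1 → -e1, X_3=(1, -2, 0, -1)
t=3: X=(1, -2, 0, -1), d=3 → -e2, X_4=(1, -3, 0, -1)
t=4: X=(1, -3, 0, -1), d=6 → +e4, X_5=(1, -3, 0, 0)
t=5: X=(1, -3, 0, 0), d=1 → -e1, X_6=(0, -3, 0, 0)
t=6: X=(0, -3, 0, 0), d=5 → -e3, X_7=(0, -3, -1, 0)
t=7: X=(0, -3, -1, 0), d=3 → -e2, X_8=(0, -4, -1, 0)
t=8: X=(0, -4, -1, 0), d=1 → -e1, X_9=(-1, -4, -1, 0)
t=9: X=(-1, -4, -1, 0), d=6 → +e4, X_10=(-1, -4, -1, 1)

10


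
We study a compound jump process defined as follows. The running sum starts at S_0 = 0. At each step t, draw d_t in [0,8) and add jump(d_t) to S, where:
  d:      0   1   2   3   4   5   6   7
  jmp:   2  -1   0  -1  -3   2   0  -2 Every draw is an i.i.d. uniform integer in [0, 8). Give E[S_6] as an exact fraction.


Outcome values over d=0..7: [2, -1, 0, -1, -3, 2, 0, -2]
Σy = -3, Σy² = 23, M = 8
μ = -3/8 = -3/8,  σ² = 23/8 − (-3/8)² = 175/64
E[S_6] = 0 + 6·(-3/8) = -9/4

-9/4


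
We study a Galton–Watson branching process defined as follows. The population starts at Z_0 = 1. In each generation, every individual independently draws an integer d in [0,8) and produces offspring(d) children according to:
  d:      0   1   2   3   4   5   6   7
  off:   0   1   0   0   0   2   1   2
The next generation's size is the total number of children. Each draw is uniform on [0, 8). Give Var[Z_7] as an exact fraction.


Outcome values over d=0..7: [0, 1, 0, 0, 0, 2, 1, 2]
Σy = 6, Σy² = 10, M = 8
μ = 6/8 = 3/4,  σ² = 10/8 − (3/4)² = 11/16
V_0 = 0, E_0 = 1
V_1 = 11/16·E_0 + (3/4)²·V_0 = 11/16;  E_1 = 3/4
V_2 = 11/16·E_1 + (3/4)²·V_1 = 231/256;  E_2 = 9/16
V_3 = 11/16·E_2 + (3/4)²·V_2 = 3663/4096;  E_3 = 27/64
V_4 = 11/16·E_3 + (3/4)²·V_3 = 51975/65536;  E_4 = 81/256
V_5 = 11/16·E_4 + (3/4)²·V_4 = 695871/1048576;  E_5 = 243/1024
V_6 = 11/16·E_5 + (3/4)²·V_5 = 8999991/16777216;  E_6 = 729/4096
V_7 = 11/16·E_6 + (3/4)²·V_6 = 113845743/268435456;  E_7 = 2187/16384

113845743/268435456


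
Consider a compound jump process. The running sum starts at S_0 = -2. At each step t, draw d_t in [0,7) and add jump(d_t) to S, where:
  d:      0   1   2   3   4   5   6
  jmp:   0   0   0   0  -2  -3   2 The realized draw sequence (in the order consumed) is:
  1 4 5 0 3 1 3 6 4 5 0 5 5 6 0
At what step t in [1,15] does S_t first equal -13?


t=0: S=-2, d=1, jump=0, S_1=-2
t=1: S=-2, d=4, jump=-2, S_2=-4
t=2: S=-4, d=5, jump=-3, S_3=-7
t=3: S=-7, d=0, jump=0, S_4=-7
t=4: S=-7, d=3, jump=0, S_5=-7
t=5: S=-7, d=1, jump=0, S_6=-7
t=6: S=-7, d=3, jump=0, S_7=-7
t=7: S=-7, d=6, jump=2, S_8=-5
t=8: S=-5, d=4, jump=-2, S_9=-7
t=9: S=-7, d=5, jump=-3, S_10=-10
t=10: S=-10, d=0, jump=0, S_11=-10
t=11: S=-10, d=5, jump=-3, S_12=-13
t=12: S=-13, d=5, jump=-3, S_13=-16
t=13: S=-16, d=6, jump=2, S_14=-14
t=14: S=-14, d=0, jump=0, S_15=-14

12


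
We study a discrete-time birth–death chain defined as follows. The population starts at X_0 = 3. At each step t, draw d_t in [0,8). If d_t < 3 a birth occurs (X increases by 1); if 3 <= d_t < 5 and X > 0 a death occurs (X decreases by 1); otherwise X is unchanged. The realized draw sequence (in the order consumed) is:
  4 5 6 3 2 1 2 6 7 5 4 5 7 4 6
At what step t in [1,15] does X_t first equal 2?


t=0: X=3, d=4 → death, X_1=2
t=1: X=2, d=5 → hold, X_2=2
t=2: X=2, d=6 → hold, X_3=2
t=3: X=2, d=3 → death, X_4=1
t=4: X=1, d=2 → birth, X_5=2
t=5: X=2, d=1 → birth, X_6=3
t=6: X=3, d=2 → birth, X_7=4
t=7: X=4, d=6 → hold, X_8=4
t=8: X=4, d=7 → hold, X_9=4
t=9: X=4, d=5 → hold, X_10=4
t=10: X=4, d=4 → death, X_11=3
t=11: X=3, d=5 → hold, X_12=3
t=12: X=3, d=7 → hold, X_13=3
t=13: X=3, d=4 → death, X_14=2
t=14: X=2, d=6 → hold, X_15=2

1


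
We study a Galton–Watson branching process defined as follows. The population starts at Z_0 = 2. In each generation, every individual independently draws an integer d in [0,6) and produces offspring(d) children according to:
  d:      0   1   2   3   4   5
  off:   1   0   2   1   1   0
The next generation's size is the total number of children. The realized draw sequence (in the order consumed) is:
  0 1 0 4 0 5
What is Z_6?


gen 0: Z_0=2, draws=[0, 1], offspring=[1, 0], Z_1=1
gen 1: Z_1=1, draws=[0], offspring=[1], Z_2=1
gen 2: Z_2=1, draws=[4], offspring=[1], Z_3=1
gen 3: Z_3=1, draws=[0], offspring=[1], Z_4=1
gen 4: Z_4=1, draws=[5], offspring=[0], Z_5=0
gen 5: Z_5=0, draws=[], offspring=[], Z_6=0

0


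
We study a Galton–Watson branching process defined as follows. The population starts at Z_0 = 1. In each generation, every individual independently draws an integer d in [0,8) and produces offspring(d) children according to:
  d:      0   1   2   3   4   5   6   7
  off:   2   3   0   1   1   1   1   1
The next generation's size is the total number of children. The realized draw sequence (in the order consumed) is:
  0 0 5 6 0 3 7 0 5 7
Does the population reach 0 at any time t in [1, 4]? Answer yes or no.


gen 0: Z_0=1, draws=[0], offspring=[2], Z_1=2
gen 1: Z_1=2, draws=[0, 5], offspring=[2, 1], Z_2=3
gen 2: Z_2=3, draws=[6, 0, 3], offspring=[1, 2, 1], Z_3=4
gen 3: Z_3=4, draws=[7, 0, 5, 7], offspring=[1, 2, 1, 1], Z_4=5

no


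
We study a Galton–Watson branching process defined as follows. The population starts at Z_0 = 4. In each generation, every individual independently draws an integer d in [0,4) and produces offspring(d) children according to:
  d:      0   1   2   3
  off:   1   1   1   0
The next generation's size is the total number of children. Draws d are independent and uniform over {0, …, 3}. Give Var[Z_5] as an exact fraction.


Outcome values over d=0..3: [1, 1, 1, 0]
Σy = 3, Σy² = 3, M = 4
μ = 3/4 = 3/4,  σ² = 3/4 − (3/4)² = 3/16
V_0 = 0, E_0 = 4
V_1 = 3/16·E_0 + (3/4)²·V_0 = 3/4;  E_1 = 3
V_2 = 3/16·E_1 + (3/4)²·V_1 = 63/64;  E_2 = 9/4
V_3 = 3/16·E_2 + (3/4)²·V_2 = 999/1024;  E_3 = 27/16
V_4 = 3/16·E_3 + (3/4)²·V_3 = 14175/16384;  E_4 = 81/64
V_5 = 3/16·E_4 + (3/4)²·V_4 = 189783/262144;  E_5 = 243/256

189783/262144


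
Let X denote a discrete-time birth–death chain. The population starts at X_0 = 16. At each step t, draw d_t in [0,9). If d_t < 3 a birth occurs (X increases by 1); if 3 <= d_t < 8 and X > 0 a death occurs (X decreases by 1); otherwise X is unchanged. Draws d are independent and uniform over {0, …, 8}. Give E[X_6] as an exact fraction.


44/3

X can drop by at most 1 per step and X_0 = 16 > T = 6, so X_t >= 16 − t >= 10 > 0 for every t <= 6: the floor at 0 (the 'and X > 0' condition) never binds. Hence X_6 = X_0 + Σ_{t<6} Y_t with i.i.d. increments Y_t = y(d_t) ∈ {+1, −1, 0}.
Outcome values over d=0..8: [1, 1, 1, -1, -1, -1, -1, -1, 0]
Σy = -2, Σy² = 8, M = 9
μ = -2/9 = -2/9,  σ² = 8/9 − (-2/9)² = 68/81
E[X_6] = 16 + 6·(-2/9) = 44/3


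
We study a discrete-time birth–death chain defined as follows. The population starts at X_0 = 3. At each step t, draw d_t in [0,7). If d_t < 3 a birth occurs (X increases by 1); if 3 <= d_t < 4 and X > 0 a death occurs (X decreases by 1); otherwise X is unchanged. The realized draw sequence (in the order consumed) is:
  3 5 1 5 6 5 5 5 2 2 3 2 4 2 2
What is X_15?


t=0: X=3, d=3 → death, X_1=2
t=1: X=2, d=5 → hold, X_2=2
t=2: X=2, d=1 → birth, X_3=3
t=3: X=3, d=5 → hold, X_4=3
t=4: X=3, d=6 → hold, X_5=3
t=5: X=3, d=5 → hold, X_6=3
t=6: X=3, d=5 → hold, X_7=3
t=7: X=3, d=5 → hold, X_8=3
t=8: X=3, d=2 → birth, X_9=4
t=9: X=4, d=2 → birth, X_10=5
t=10: X=5, d=3 → death, X_11=4
t=11: X=4, d=2 → birth, X_12=5
t=12: X=5, d=4 → hold, X_13=5
t=13: X=5, d=2 → birth, X_14=6
t=14: X=6, d=2 → birth, X_15=7

7


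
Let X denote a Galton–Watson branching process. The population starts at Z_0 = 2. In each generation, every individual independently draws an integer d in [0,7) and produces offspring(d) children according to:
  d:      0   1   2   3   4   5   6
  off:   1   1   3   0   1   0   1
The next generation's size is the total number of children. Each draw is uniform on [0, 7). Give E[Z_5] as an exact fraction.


Outcome values over d=0..6: [1, 1, 3, 0, 1, 0, 1]
Σy = 7, Σy² = 13, M = 7
μ = 7/7 = 1,  σ² = 13/7 − (1)² = 6/7
E[Z_0] = 2
E[Z_1] = 1·E[Z_0] = 2
E[Z_2] = 1·E[Z_1] = 2
E[Z_3] = 1·E[Z_2] = 2
E[Z_4] = 1·E[Z_3] = 2
E[Z_5] = 1·E[Z_4] = 2

2


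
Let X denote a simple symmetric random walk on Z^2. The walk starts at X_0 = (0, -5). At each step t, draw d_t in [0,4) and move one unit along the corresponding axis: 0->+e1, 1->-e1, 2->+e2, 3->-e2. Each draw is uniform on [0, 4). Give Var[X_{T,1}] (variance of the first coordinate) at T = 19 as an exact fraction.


19/2

Outcome values over d=0..3: [1, -1, 0, 0]
Σy = 0, Σy² = 2, M = 4
μ = 0/4 = 0,  σ² = 2/4 − (0)² = 1/2
Independent increments: Var[X_19] = 19·σ² = 19·(1/2) = 19/2


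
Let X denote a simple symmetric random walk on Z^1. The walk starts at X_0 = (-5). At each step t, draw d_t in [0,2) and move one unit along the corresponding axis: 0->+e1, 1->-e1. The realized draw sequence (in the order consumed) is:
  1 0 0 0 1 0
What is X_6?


t=0: X=(-5), d=1 → -e1, X_1=(-6)
t=1: X=(-6), d=0 → +e1, X_2=(-5)
t=2: X=(-5), d=0 → +e1, X_3=(-4)
t=3: X=(-4), d=0 → +e1, X_4=(-3)
t=4: X=(-3), d=1 → -e1, X_5=(-4)
t=5: X=(-4), d=0 → +e1, X_6=(-3)

(-3)


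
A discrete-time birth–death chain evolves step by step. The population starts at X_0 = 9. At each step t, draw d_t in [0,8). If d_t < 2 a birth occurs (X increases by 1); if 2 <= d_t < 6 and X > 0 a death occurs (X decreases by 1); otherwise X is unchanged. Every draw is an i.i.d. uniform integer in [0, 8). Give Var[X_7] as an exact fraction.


X can drop by at most 1 per step and X_0 = 9 > T = 7, so X_t >= 9 − t >= 2 > 0 for every t <= 7: the floor at 0 (the 'and X > 0' condition) never binds. Hence X_7 = X_0 + Σ_{t<7} Y_t with i.i.d. increments Y_t = y(d_t) ∈ {+1, −1, 0}.
Outcome values over d=0..7: [1, 1, -1, -1, -1, -1, 0, 0]
Σy = -2, Σy² = 6, M = 8
μ = -2/8 = -1/4,  σ² = 6/8 − (-1/4)² = 11/16
Independent increments: Var[X_7] = 7·σ² = 7·(11/16) = 77/16

77/16


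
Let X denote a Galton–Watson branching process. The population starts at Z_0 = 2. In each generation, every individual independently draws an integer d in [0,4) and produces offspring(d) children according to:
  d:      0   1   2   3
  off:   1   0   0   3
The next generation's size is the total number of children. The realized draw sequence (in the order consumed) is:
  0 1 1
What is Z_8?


0

gen 0: Z_0=2, draws=[0, 1], offspring=[1, 0], Z_1=1
gen 1: Z_1=1, draws=[1], offspring=[0], Z_2=0
gen 2: Z_2=0, draws=[], offspring=[], Z_3=0
gen 3: Z_3=0, draws=[], offspring=[], Z_4=0
gen 4: Z_4=0, draws=[], offspring=[], Z_5=0
gen 5: Z_5=0, draws=[], offspring=[], Z_6=0
gen 6: Z_6=0, draws=[], offspring=[], Z_7=0
gen 7: Z_7=0, draws=[], offspring=[], Z_8=0


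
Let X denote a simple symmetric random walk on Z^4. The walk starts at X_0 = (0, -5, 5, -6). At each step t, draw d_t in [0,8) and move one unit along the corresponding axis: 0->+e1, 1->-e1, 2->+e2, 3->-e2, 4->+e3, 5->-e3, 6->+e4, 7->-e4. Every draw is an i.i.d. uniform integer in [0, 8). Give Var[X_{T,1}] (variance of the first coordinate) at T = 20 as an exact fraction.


5

Outcome values over d=0..7: [1, -1, 0, 0, 0, 0, 0, 0]
Σy = 0, Σy² = 2, M = 8
μ = 0/8 = 0,  σ² = 2/8 − (0)² = 1/4
Independent increments: Var[X_20] = 20·σ² = 20·(1/4) = 5


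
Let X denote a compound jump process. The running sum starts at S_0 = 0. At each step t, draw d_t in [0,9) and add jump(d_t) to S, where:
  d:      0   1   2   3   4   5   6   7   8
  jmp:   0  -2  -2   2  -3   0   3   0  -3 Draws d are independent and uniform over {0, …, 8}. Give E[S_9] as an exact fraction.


-5

Outcome values over d=0..8: [0, -2, -2, 2, -3, 0, 3, 0, -3]
Σy = -5, Σy² = 39, M = 9
μ = -5/9 = -5/9,  σ² = 39/9 − (-5/9)² = 326/81
E[S_9] = 0 + 9·(-5/9) = -5


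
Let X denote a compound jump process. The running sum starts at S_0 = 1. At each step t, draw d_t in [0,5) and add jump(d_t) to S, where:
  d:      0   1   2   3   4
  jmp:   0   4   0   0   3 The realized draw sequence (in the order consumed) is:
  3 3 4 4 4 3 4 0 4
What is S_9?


16

t=0: S=1, d=3, jump=0, S_1=1
t=1: S=1, d=3, jump=0, S_2=1
t=2: S=1, d=4, jump=3, S_3=4
t=3: S=4, d=4, jump=3, S_4=7
t=4: S=7, d=4, jump=3, S_5=10
t=5: S=10, d=3, jump=0, S_6=10
t=6: S=10, d=4, jump=3, S_7=13
t=7: S=13, d=0, jump=0, S_8=13
t=8: S=13, d=4, jump=3, S_9=16


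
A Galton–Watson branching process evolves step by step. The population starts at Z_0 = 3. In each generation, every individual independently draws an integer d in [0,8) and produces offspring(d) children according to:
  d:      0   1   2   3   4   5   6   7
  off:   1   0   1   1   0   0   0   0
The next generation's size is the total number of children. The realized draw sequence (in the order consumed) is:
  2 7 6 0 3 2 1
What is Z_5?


0

gen 0: Z_0=3, draws=[2, 7, 6], offspring=[1, 0, 0], Z_1=1
gen 1: Z_1=1, draws=[0], offspring=[1], Z_2=1
gen 2: Z_2=1, draws=[3], offspring=[1], Z_3=1
gen 3: Z_3=1, draws=[2], offspring=[1], Z_4=1
gen 4: Z_4=1, draws=[1], offspring=[0], Z_5=0


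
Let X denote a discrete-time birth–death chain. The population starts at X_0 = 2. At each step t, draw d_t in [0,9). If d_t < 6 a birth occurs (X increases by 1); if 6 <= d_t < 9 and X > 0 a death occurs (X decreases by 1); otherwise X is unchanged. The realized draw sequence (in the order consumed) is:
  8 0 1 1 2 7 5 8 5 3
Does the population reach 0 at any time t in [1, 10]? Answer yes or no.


no

t=0: X=2, d=8 → death, X_1=1
t=1: X=1, d=0 → birth, X_2=2
t=2: X=2, d=1 → birth, X_3=3
t=3: X=3, d=1 → birth, X_4=4
t=4: X=4, d=2 → birth, X_5=5
t=5: X=5, d=7 → death, X_6=4
t=6: X=4, d=5 → birth, X_7=5
t=7: X=5, d=8 → death, X_8=4
t=8: X=4, d=5 → birth, X_9=5
t=9: X=5, d=3 → birth, X_10=6


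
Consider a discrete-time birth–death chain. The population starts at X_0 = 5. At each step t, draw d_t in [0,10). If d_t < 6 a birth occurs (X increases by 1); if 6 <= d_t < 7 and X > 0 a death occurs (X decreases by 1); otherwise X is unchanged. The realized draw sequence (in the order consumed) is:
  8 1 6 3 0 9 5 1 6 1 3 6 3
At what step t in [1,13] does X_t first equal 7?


5

t=0: X=5, d=8 → hold, X_1=5
t=1: X=5, d=1 → birth, X_2=6
t=2: X=6, d=6 → death, X_3=5
t=3: X=5, d=3 → birth, X_4=6
t=4: X=6, d=0 → birth, X_5=7
t=5: X=7, d=9 → hold, X_6=7
t=6: X=7, d=5 → birth, X_7=8
t=7: X=8, d=1 → birth, X_8=9
t=8: X=9, d=6 → death, X_9=8
t=9: X=8, d=1 → birth, X_10=9
t=10: X=9, d=3 → birth, X_11=10
t=11: X=10, d=6 → death, X_12=9
t=12: X=9, d=3 → birth, X_13=10


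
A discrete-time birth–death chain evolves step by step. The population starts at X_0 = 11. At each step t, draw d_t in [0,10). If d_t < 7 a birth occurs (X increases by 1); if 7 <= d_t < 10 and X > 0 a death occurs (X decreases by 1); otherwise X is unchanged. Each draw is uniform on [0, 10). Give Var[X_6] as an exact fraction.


X can drop by at most 1 per step and X_0 = 11 > T = 6, so X_t >= 11 − t >= 5 > 0 for every t <= 6: the floor at 0 (the 'and X > 0' condition) never binds. Hence X_6 = X_0 + Σ_{t<6} Y_t with i.i.d. increments Y_t = y(d_t) ∈ {+1, −1, 0}.
Outcome values over d=0..9: [1, 1, 1, 1, 1, 1, 1, -1, -1, -1]
Σy = 4, Σy² = 10, M = 10
μ = 4/10 = 2/5,  σ² = 10/10 − (2/5)² = 21/25
Independent increments: Var[X_6] = 6·σ² = 6·(21/25) = 126/25

126/25


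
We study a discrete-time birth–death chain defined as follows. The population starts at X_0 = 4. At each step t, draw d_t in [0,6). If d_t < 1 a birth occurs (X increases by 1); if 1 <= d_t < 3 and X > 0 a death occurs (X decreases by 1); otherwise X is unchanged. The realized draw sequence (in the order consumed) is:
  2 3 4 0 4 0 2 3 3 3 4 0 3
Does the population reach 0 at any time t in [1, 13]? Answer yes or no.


t=0: X=4, d=2 → death, X_1=3
t=1: X=3, d=3 → hold, X_2=3
t=2: X=3, d=4 → hold, X_3=3
t=3: X=3, d=0 → birth, X_4=4
t=4: X=4, d=4 → hold, X_5=4
t=5: X=4, d=0 → birth, X_6=5
t=6: X=5, d=2 → death, X_7=4
t=7: X=4, d=3 → hold, X_8=4
t=8: X=4, d=3 → hold, X_9=4
t=9: X=4, d=3 → hold, X_10=4
t=10: X=4, d=4 → hold, X_11=4
t=11: X=4, d=0 → birth, X_12=5
t=12: X=5, d=3 → hold, X_13=5

no


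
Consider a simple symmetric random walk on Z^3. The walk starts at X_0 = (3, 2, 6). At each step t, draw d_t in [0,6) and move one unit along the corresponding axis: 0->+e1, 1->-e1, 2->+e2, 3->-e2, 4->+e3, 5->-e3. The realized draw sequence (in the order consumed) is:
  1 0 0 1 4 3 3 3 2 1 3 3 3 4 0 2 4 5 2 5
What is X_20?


t=0: X=(3, 2, 6), d=1 → -e1, X_1=(2, 2, 6)
t=1: X=(2, 2, 6), d=0 → +e1, X_2=(3, 2, 6)
t=2: X=(3, 2, 6), d=0 → +e1, X_3=(4, 2, 6)
t=3: X=(4, 2, 6), d=1 → -e1, X_4=(3, 2, 6)
t=4: X=(3, 2, 6), d=4 → +e3, X_5=(3, 2, 7)
t=5: X=(3, 2, 7), d=3 → -e2, X_6=(3, 1, 7)
t=6: X=(3, 1, 7), d=3 → -e2, X_7=(3, 0, 7)
t=7: X=(3, 0, 7), d=3 → -e2, X_8=(3, -1, 7)
t=8: X=(3, -1, 7), d=2 → +e2, X_9=(3, 0, 7)
t=9: X=(3, 0, 7), d=1 → -e1, X_10=(2, 0, 7)
t=10: X=(2, 0, 7), d=3 → -e2, X_11=(2, -1, 7)
t=11: X=(2, -1, 7), d=3 → -e2, X_12=(2, -2, 7)
t=12: X=(2, -2, 7), d=3 → -e2, X_13=(2, -3, 7)
t=13: X=(2, -3, 7), d=4 → +e3, X_14=(2, -3, 8)
t=14: X=(2, -3, 8), d=0 → +e1, X_15=(3, -3, 8)
t=15: X=(3, -3, 8), d=2 → +e2, X_16=(3, -2, 8)
t=16: X=(3, -2, 8), d=4 → +e3, X_17=(3, -2, 9)
t=17: X=(3, -2, 9), d=5 → -e3, X_18=(3, -2, 8)
t=18: X=(3, -2, 8), d=2 → +e2, X_19=(3, -1, 8)
t=19: X=(3, -1, 8), d=5 → -e3, X_20=(3, -1, 7)

(3, -1, 7)


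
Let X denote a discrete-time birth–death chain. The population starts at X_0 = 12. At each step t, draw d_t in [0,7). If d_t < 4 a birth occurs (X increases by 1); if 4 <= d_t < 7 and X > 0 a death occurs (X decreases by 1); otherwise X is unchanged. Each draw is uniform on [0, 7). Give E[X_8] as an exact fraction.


X can drop by at most 1 per step and X_0 = 12 > T = 8, so X_t >= 12 − t >= 4 > 0 for every t <= 8: the floor at 0 (the 'and X > 0' condition) never binds. Hence X_8 = X_0 + Σ_{t<8} Y_t with i.i.d. increments Y_t = y(d_t) ∈ {+1, −1, 0}.
Outcome values over d=0..6: [1, 1, 1, 1, -1, -1, -1]
Σy = 1, Σy² = 7, M = 7
μ = 1/7 = 1/7,  σ² = 7/7 − (1/7)² = 48/49
E[X_8] = 12 + 8·(1/7) = 92/7

92/7


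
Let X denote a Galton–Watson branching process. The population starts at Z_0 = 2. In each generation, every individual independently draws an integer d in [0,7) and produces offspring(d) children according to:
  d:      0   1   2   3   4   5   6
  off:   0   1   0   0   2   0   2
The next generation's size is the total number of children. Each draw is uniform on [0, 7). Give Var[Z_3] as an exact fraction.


Outcome values over d=0..6: [0, 1, 0, 0, 2, 0, 2]
Σy = 5, Σy² = 9, M = 7
μ = 5/7 = 5/7,  σ² = 9/7 − (5/7)² = 38/49
V_0 = 0, E_0 = 2
V_1 = 38/49·E_0 + (5/7)²·V_0 = 76/49;  E_1 = 10/7
V_2 = 38/49·E_1 + (5/7)²·V_1 = 4560/2401;  E_2 = 50/49
V_3 = 38/49·E_2 + (5/7)²·V_2 = 207100/117649;  E_3 = 250/343

207100/117649


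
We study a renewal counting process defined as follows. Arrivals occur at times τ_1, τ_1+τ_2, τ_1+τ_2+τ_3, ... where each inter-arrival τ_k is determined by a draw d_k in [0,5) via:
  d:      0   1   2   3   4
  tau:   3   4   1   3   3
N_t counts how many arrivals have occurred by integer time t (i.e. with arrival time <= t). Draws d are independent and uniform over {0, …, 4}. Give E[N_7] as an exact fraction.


180656/78125

Inter-arrival values over d=0..4: [3, 4, 1, 3, 3]
Each d has probability 1/5, so the pmf of τ is: f(1) = 1/5, f(3) = 3/5, f(4) = 1/5
Renewal equation for m(n) = E[N_n]: condition on τ_1 = k (if k <= n, one arrival plus a fresh copy on the remaining n−k steps): m(n) = F(n) + Σ_{k<=n} f(k)·m(n−k), where F(n) = P(τ <= n) and m(0) = 0
m(1) = F(1) = 1/5
m(2) = F(2) + f(1)·m(1) = 1/5 + 1/5·1/5 = 6/25
m(3) = F(3) + f(1)·m(2) = 4/5 + 1/5·6/25 = 106/125
m(4) = F(4) + f(1)·m(3) + f(3)·m(1) = 1 + 1/5·106/125 + 3/5·1/5 = 806/625
m(5) = F(5) + f(1)·m(4) + f(3)·m(2) + f(4)·m(1) = 1 + 1/5·806/625 + 3/5·6/25 + 1/5·1/5 = 4506/3125
m(6) = F(6) + f(1)·m(5) + f(3)·m(3) + f(4)·m(2) = 1 + 1/5·4506/3125 + 3/5·106/125 + 1/5·6/25 = 28831/15625
m(7) = F(7) + f(1)·m(6) + f(3)·m(4) + f(4)·m(3) = 1 + 1/5·28831/15625 + 3/5·806/625 + 1/5·106/125 = 180656/78125
E[N_7] = m(7) = 180656/78125


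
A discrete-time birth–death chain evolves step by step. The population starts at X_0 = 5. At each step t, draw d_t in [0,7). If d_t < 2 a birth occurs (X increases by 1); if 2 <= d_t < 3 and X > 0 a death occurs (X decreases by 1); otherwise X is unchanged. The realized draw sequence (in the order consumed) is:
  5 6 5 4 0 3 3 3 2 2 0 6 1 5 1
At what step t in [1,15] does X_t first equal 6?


t=0: X=5, d=5 → hold, X_1=5
t=1: X=5, d=6 → hold, X_2=5
t=2: X=5, d=5 → hold, X_3=5
t=3: X=5, d=4 → hold, X_4=5
t=4: X=5, d=0 → birth, X_5=6
t=5: X=6, d=3 → hold, X_6=6
t=6: X=6, d=3 → hold, X_7=6
t=7: X=6, d=3 → hold, X_8=6
t=8: X=6, d=2 → death, X_9=5
t=9: X=5, d=2 → death, X_10=4
t=10: X=4, d=0 → birth, X_11=5
t=11: X=5, d=6 → hold, X_12=5
t=12: X=5, d=1 → birth, X_13=6
t=13: X=6, d=5 → hold, X_14=6
t=14: X=6, d=1 → birth, X_15=7

5


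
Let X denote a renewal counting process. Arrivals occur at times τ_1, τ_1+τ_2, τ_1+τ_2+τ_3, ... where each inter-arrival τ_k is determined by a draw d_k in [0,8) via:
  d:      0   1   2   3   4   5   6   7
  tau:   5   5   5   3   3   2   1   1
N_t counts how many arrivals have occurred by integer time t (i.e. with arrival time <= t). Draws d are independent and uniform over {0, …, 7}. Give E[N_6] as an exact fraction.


7215/4096

Inter-arrival values over d=0..7: [5, 5, 5, 3, 3, 2, 1, 1]
Each d has probability 1/8, so the pmf of τ is: f(1) = 1/4, f(2) = 1/8, f(3) = 1/4, f(5) = 3/8
Renewal equation for m(n) = E[N_n]: condition on τ_1 = k (if k <= n, one arrival plus a fresh copy on the remaining n−k steps): m(n) = F(n) + Σ_{k<=n} f(k)·m(n−k), where F(n) = P(τ <= n) and m(0) = 0
m(1) = F(1) = 1/4
m(2) = F(2) + f(1)·m(1) = 3/8 + 1/4·1/4 = 7/16
m(3) = F(3) + f(1)·m(2) + f(2)·m(1) = 5/8 + 1/4·7/16 + 1/8·1/4 = 49/64
m(4) = F(4) + f(1)·m(3) + f(2)·m(2) + f(3)·m(1) = 5/8 + 1/4·49/64 + 1/8·7/16 + 1/4·1/4 = 239/256
m(5) = F(5) + f(1)·m(4) + f(2)·m(3) + f(3)·m(2) = 1 + 1/4·239/256 + 1/8·49/64 + 1/4·7/16 = 1473/1024
m(6) = F(6) + f(1)·m(5) + f(2)·m(4) + f(3)·m(3) + f(5)·m(1) = 1 + 1/4·1473/1024 + 1/8·239/256 + 1/4·49/64 + 3/8·1/4 = 7215/4096
E[N_6] = m(6) = 7215/4096


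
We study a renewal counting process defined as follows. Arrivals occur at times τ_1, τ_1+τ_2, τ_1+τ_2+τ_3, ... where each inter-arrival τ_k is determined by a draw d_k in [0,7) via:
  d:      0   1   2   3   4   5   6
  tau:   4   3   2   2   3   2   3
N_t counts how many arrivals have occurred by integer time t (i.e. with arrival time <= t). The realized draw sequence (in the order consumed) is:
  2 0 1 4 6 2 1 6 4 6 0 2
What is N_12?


draw d_1=2: τ_1=2, arrival time A_1=2
draw d_2=0: τ_2=4, arrival time A_2=6
draw d_3=1: τ_3=3, arrival time A_3=9
draw d_4=4: τ_4=3, arrival time A_4=12
draw d_5=6: τ_5=3, arrival time A_5=15
draw d_6=2: τ_6=2, arrival time A_6=17
draw d_7=1: τ_7=3, arrival time A_7=20
draw d_8=6: τ_8=3, arrival time A_8=23
draw d_9=4: τ_9=3, arrival time A_9=26
draw d_10=6: τ_10=3, arrival time A_10=29
draw d_11=0: τ_11=4, arrival time A_11=33
draw d_12=2: τ_12=2, arrival time A_12=35
N_t over t=0..12: 0:0 1:0 2:1 3:1 4:1 5:1 6:2 7:2 8:2 9:3 10:3 11:3 12:4

4


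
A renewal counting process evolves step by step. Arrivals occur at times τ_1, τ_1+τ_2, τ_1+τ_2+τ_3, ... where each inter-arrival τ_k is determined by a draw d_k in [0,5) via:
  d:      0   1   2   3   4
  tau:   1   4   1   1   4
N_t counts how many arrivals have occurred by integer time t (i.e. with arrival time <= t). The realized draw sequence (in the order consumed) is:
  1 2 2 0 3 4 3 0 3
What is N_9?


5

draw d_1=1: τ_1=4, arrival time A_1=4
draw d_2=2: τ_2=1, arrival time A_2=5
draw d_3=2: τ_3=1, arrival time A_3=6
draw d_4=0: τ_4=1, arrival time A_4=7
draw d_5=3: τ_5=1, arrival time A_5=8
draw d_6=4: τ_6=4, arrival time A_6=12
draw d_7=3: τ_7=1, arrival time A_7=13
draw d_8=0: τ_8=1, arrival time A_8=14
draw d_9=3: τ_9=1, arrival time A_9=15
N_t over t=0..9: 0:0 1:0 2:0 3:0 4:1 5:2 6:3 7:4 8:5 9:5


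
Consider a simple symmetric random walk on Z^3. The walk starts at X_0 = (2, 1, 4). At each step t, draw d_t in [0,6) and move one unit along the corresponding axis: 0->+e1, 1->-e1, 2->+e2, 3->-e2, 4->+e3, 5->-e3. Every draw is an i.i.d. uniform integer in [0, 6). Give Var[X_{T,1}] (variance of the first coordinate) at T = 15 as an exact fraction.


Outcome values over d=0..5: [1, -1, 0, 0, 0, 0]
Σy = 0, Σy² = 2, M = 6
μ = 0/6 = 0,  σ² = 2/6 − (0)² = 1/3
Independent increments: Var[X_15] = 15·σ² = 15·(1/3) = 5

5


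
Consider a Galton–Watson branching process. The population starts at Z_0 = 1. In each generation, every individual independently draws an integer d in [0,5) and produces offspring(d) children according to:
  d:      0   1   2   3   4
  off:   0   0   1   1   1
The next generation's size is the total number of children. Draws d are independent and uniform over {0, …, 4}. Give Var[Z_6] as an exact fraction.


10859184/244140625

Outcome values over d=0..4: [0, 0, 1, 1, 1]
Σy = 3, Σy² = 3, M = 5
μ = 3/5 = 3/5,  σ² = 3/5 − (3/5)² = 6/25
V_0 = 0, E_0 = 1
V_1 = 6/25·E_0 + (3/5)²·V_0 = 6/25;  E_1 = 3/5
V_2 = 6/25·E_1 + (3/5)²·V_1 = 144/625;  E_2 = 9/25
V_3 = 6/25·E_2 + (3/5)²·V_2 = 2646/15625;  E_3 = 27/125
V_4 = 6/25·E_3 + (3/5)²·V_3 = 44064/390625;  E_4 = 81/625
V_5 = 6/25·E_4 + (3/5)²·V_4 = 700326/9765625;  E_5 = 243/3125
V_6 = 6/25·E_5 + (3/5)²·V_5 = 10859184/244140625;  E_6 = 729/15625


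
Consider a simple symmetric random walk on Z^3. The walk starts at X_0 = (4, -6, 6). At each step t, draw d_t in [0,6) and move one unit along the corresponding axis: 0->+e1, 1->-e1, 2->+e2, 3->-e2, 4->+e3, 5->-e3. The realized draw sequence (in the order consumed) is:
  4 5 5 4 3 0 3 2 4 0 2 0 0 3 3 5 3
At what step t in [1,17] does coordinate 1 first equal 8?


13

t=0: X=(4, -6, 6), d=4 → +e3, X_1=(4, -6, 7)
t=1: X=(4, -6, 7), d=5 → -e3, X_2=(4, -6, 6)
t=2: X=(4, -6, 6), d=5 → -e3, X_3=(4, -6, 5)
t=3: X=(4, -6, 5), d=4 → +e3, X_4=(4, -6, 6)
t=4: X=(4, -6, 6), d=3 → -e2, X_5=(4, -7, 6)
t=5: X=(4, -7, 6), d=0 → +e1, X_6=(5, -7, 6)
t=6: X=(5, -7, 6), d=3 → -e2, X_7=(5, -8, 6)
t=7: X=(5, -8, 6), d=2 → +e2, X_8=(5, -7, 6)
t=8: X=(5, -7, 6), d=4 → +e3, X_9=(5, -7, 7)
t=9: X=(5, -7, 7), d=0 → +e1, X_10=(6, -7, 7)
t=10: X=(6, -7, 7), d=2 → +e2, X_11=(6, -6, 7)
t=11: X=(6, -6, 7), d=0 → +e1, X_12=(7, -6, 7)
t=12: X=(7, -6, 7), d=0 → +e1, X_13=(8, -6, 7)
t=13: X=(8, -6, 7), d=3 → -e2, X_14=(8, -7, 7)
t=14: X=(8, -7, 7), d=3 → -e2, X_15=(8, -8, 7)
t=15: X=(8, -8, 7), d=5 → -e3, X_16=(8, -8, 6)
t=16: X=(8, -8, 6), d=3 → -e2, X_17=(8, -9, 6)


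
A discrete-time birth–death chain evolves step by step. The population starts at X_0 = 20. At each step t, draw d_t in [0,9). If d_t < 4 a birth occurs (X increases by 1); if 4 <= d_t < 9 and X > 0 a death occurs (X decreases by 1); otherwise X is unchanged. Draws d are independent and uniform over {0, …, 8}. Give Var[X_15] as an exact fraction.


X can drop by at most 1 per step and X_0 = 20 > T = 15, so X_t >= 20 − t >= 5 > 0 for every t <= 15: the floor at 0 (the 'and X > 0' condition) never binds. Hence X_15 = X_0 + Σ_{t<15} Y_t with i.i.d. increments Y_t = y(d_t) ∈ {+1, −1, 0}.
Outcome values over d=0..8: [1, 1, 1, 1, -1, -1, -1, -1, -1]
Σy = -1, Σy² = 9, M = 9
μ = -1/9 = -1/9,  σ² = 9/9 − (-1/9)² = 80/81
Independent increments: Var[X_15] = 15·σ² = 15·(80/81) = 400/27

400/27


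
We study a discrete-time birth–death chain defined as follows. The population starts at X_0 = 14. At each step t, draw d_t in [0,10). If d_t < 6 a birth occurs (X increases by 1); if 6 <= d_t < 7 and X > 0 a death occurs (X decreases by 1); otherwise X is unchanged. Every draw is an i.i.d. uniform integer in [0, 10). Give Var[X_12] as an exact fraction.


27/5

X can drop by at most 1 per step and X_0 = 14 > T = 12, so X_t >= 14 − t >= 2 > 0 for every t <= 12: the floor at 0 (the 'and X > 0' condition) never binds. Hence X_12 = X_0 + Σ_{t<12} Y_t with i.i.d. increments Y_t = y(d_t) ∈ {+1, −1, 0}.
Outcome values over d=0..9: [1, 1, 1, 1, 1, 1, -1, 0, 0, 0]
Σy = 5, Σy² = 7, M = 10
μ = 5/10 = 1/2,  σ² = 7/10 − (1/2)² = 9/20
Independent increments: Var[X_12] = 12·σ² = 12·(9/20) = 27/5
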